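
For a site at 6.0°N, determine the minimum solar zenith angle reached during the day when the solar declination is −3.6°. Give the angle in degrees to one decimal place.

At local solar noon the hour angle is zero, so the zenith angle is |φ − δ| = |6.0° − (-3.6°)| = 9.6°.

9.6°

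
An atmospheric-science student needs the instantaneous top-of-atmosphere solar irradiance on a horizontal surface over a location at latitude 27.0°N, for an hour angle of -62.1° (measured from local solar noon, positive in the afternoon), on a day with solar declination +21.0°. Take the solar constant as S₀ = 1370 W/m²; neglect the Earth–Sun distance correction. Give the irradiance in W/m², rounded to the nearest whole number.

cos θ_z = sin(27.0°) sin(21.0°) + cos(27.0°) cos(21.0°) cos(-62.10°) = 0.1627 + 0.3892 = 0.5519.
Top-of-atmosphere irradiance = S₀ cos θ_z = 1370 × 0.5519 = 756.10 W/m².

756 W/m²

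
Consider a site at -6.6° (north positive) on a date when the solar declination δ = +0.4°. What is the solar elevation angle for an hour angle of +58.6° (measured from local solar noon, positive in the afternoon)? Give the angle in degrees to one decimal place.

31.1°

cos θ_z = sin(-6.6°) sin(0.4°) + cos(-6.6°) cos(0.4°) cos(58.60°) = -0.0008 + 0.5175 = 0.5167.
θ_z = arccos(0.5167) = 58.89°, so the elevation is 90° − 58.89° = 31.11°.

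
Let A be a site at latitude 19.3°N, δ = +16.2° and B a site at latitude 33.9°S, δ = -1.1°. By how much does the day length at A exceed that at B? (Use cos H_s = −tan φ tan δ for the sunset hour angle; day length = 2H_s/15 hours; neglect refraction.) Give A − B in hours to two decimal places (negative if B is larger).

A: H_s = arccos(−tan 19.3° · tan 16.2°) = 95.84°, so 2H_s/15 = 12.7787 h.
B: H_s = arccos(−tan -33.9° · tan -1.1°) = 90.74°, so 2H_s/15 = 12.0987 h.
A − B = 12.7787 − 12.0987 = 0.6800 h.

+0.68 h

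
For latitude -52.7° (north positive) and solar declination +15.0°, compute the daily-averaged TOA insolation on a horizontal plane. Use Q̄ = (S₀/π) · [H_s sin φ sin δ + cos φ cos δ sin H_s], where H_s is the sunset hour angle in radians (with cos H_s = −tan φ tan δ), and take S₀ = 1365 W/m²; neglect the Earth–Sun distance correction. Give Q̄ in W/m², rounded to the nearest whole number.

130 W/m²

The sunset hour angle satisfies cos H_s = −tan φ tan δ = 0.3517, giving H_s = 69.41°. In radians, H_s = 1.2114.
H_s sin φ sin δ = 1.2114 × -0.7955 × 0.2588 = -0.2494.
cos φ cos δ sin H_s = 0.6060 × 0.9659 × 0.9361 = 0.5479.
Q̄ = (1365/π) × (-0.2494 + 0.5479) = 434.49 × 0.2985 = 129.70 W/m².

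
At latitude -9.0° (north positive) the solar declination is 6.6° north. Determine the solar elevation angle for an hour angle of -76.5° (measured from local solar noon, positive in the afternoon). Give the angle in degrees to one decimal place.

12.2°

With φ = -9.0°, δ = 6.6°, H = -76.50°: sin φ sin δ = -0.0180, cos φ cos δ cos H = 0.2290, so cos θ_z = 0.2110.
θ_z = arccos(0.2110) = 77.82°, so the elevation is 90° − 77.82° = 12.18°.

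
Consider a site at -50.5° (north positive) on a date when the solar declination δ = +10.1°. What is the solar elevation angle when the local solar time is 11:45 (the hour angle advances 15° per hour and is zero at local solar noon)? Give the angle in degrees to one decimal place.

29.3°

Hour angle H = 15° × (11.75 − 12) = -3.75°.
cos θ_z = sin φ sin δ + cos φ cos δ cos H = (-0.7716)(0.1754) + (0.6361)(0.9845)(0.9979) = 0.4896.
θ_z = arccos(0.4896) = 60.69°, so the elevation is 90° − 60.69° = 29.31°.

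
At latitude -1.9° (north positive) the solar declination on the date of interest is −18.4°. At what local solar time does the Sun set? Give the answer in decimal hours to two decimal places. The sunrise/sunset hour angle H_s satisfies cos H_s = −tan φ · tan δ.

18.04 h

The sunset hour angle satisfies cos H_s = −tan φ tan δ = -0.0110, giving H_s = 90.63°.
Sunset is at 12 + H_s/15 = 12 + 6.042 = 18.042 h local solar time.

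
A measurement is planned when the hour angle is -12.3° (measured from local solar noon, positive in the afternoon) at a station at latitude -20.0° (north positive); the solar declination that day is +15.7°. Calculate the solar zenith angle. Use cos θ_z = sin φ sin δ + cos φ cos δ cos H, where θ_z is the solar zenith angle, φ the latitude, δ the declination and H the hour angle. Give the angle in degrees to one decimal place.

With φ = -20.0°, δ = 15.7°, H = -12.30°: sin φ sin δ = -0.0926, cos φ cos δ cos H = 0.8839, so cos θ_z = 0.7913.
θ_z = arccos(0.7913) = 37.69°.

37.7°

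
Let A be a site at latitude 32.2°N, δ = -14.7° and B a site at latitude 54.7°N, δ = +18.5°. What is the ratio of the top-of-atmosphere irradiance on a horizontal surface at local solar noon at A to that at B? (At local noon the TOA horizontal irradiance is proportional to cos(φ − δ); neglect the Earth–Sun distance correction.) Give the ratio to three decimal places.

A: cos θ_z = cos(32.2° − (-14.7°)) = 0.6833.
B: cos θ_z = cos(54.7° − (18.5°)) = 0.8070.
Ratio A/B = 0.6833 / 0.8070 = 0.8467.

0.847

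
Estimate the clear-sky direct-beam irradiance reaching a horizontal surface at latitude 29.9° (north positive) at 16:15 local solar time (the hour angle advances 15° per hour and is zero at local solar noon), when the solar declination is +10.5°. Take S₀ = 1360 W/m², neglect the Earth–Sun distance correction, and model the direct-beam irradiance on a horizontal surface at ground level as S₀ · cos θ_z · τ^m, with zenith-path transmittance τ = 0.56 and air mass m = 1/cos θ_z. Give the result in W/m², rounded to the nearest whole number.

Hour angle H = 15° × (16.25 − 12) = 63.75°.
With φ = 29.9°, δ = 10.5°, H = 63.75°: sin φ sin δ = 0.0908, cos φ cos δ cos H = 0.3770, so cos θ_z = 0.4678.
Air mass m = 1/cos θ_z = 1/0.4678 = 2.138; τ^m = 0.56^2.138 = 0.2895.
Surface direct beam = 1360 × 0.4678 × 0.2895 = 184.18 W/m².

184 W/m²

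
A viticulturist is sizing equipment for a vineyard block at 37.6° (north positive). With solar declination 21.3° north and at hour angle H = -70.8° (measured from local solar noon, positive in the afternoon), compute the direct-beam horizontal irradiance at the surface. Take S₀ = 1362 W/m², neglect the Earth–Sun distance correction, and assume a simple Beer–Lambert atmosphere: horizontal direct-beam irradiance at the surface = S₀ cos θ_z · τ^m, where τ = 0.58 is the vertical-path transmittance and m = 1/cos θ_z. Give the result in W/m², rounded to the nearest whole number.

196 W/m²

cos θ_z = sin φ sin δ + cos φ cos δ cos H = (0.6101)(0.3633) + (0.7923)(0.9317)(0.3289) = 0.4644.
Air mass m = 1/cos θ_z = 1/0.4644 = 2.153; τ^m = 0.58^2.153 = 0.3095.
Surface direct beam = 1362 × 0.4644 × 0.3095 = 195.76 W/m².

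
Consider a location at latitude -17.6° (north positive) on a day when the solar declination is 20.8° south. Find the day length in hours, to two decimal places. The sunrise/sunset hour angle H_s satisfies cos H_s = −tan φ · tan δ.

The sunset hour angle satisfies cos H_s = −tan φ tan δ = -0.1205, giving H_s = 96.92°.
Day length = 2 H_s / 15° h⁻¹ = 193.84° / 15 = 12.923 h.

12.92 hours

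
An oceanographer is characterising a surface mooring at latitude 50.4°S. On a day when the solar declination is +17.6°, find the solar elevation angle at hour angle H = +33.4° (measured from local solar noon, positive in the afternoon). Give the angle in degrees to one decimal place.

15.9°

cos θ_z = sin φ sin δ + cos φ cos δ cos H = (-0.7705)(0.3024) + (0.6374)(0.9532)(0.8348) = 0.2742.
θ_z = arccos(0.2742) = 74.09°, so the elevation is 90° − 74.09° = 15.91°.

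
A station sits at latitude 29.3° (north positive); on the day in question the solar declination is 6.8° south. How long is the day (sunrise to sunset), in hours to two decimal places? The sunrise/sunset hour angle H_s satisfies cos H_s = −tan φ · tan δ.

The sunset hour angle satisfies cos H_s = −tan φ tan δ = 0.0669, giving H_s = 86.16°.
Day length = 2 H_s / 15° h⁻¹ = 172.32° / 15 = 11.488 h.

11.49 hours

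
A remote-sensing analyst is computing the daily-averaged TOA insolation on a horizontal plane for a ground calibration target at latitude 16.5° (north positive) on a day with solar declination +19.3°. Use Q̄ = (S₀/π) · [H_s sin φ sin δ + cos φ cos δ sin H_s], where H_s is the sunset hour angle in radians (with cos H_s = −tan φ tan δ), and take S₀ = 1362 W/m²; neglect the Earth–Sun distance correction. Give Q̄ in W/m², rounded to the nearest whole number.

458 W/m²

−tan φ tan δ = −(0.2962)(0.3502) = -0.1037; H_s = arccos(-0.1037) = 95.95°. In radians, H_s = 1.6746.
H_s sin φ sin δ = 1.6746 × 0.2840 × 0.3305 = 0.1572.
cos φ cos δ sin H_s = 0.9588 × 0.9438 × 0.9946 = 0.9000.
Q̄ = (1362/π) × (0.1572 + 0.9000) = 433.54 × 1.0572 = 458.34 W/m².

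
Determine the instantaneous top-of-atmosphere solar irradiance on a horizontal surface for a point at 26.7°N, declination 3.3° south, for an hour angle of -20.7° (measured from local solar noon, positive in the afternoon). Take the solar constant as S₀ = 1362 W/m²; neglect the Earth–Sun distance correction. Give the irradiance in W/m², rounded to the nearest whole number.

1101 W/m²

cos θ_z = sin φ sin δ + cos φ cos δ cos H = (0.4493)(-0.0576) + (0.8934)(0.9983)(0.9354) = 0.8084.
Top-of-atmosphere irradiance = S₀ cos θ_z = 1362 × 0.8084 = 1101.04 W/m².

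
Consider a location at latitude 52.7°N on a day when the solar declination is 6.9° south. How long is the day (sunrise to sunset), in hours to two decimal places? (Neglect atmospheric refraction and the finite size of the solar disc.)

−tan φ tan δ = −(1.3127)(-0.1210) = 0.1588; H_s = arccos(0.1588) = 80.86°.
Day length = 2 H_s / 15° h⁻¹ = 161.72° / 15 = 10.781 h.

10.78 hours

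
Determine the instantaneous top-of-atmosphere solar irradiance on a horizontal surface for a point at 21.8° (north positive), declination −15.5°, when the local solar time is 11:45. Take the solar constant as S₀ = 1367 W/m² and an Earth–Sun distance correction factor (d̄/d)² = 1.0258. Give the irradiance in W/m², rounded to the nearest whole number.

Hour angle H = 15° × (11.75 − 12) = -3.75°.
cos θ_z = sin φ sin δ + cos φ cos δ cos H = (0.3714)(-0.2672) + (0.9285)(0.9636)(0.9979) = 0.7936.
Top-of-atmosphere irradiance = S₀ (d̄/d)² cos θ_z = 1367 × 1.0258 × 0.7936 = 1112.84 W/m².

1113 W/m²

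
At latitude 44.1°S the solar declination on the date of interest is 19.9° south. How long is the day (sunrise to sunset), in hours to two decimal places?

14.74 hours

−tan φ tan δ = −(-0.9691)(-0.3620) = -0.3508; H_s = arccos(-0.3508) = 110.54°.
Day length = 2 H_s / 15° h⁻¹ = 221.08° / 15 = 14.739 h.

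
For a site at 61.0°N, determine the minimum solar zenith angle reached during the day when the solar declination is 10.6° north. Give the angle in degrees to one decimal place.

50.4°

At local solar noon the hour angle is zero, so the zenith angle is |φ − δ| = |61.0° − (10.6°)| = 50.4°.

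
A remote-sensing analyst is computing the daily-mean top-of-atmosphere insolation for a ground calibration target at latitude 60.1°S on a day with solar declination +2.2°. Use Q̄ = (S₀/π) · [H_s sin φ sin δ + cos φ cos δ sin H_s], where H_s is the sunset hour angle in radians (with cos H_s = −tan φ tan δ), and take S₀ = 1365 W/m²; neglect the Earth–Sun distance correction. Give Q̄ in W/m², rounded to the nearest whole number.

194 W/m²

The sunset hour angle satisfies cos H_s = −tan φ tan δ = 0.0668, giving H_s = 86.17°. In radians, H_s = 1.5040.
H_s sin φ sin δ = 1.5040 × -0.8669 × 0.0384 = -0.0501.
cos φ cos δ sin H_s = 0.4985 × 0.9993 × 0.9978 = 0.4971.
Q̄ = (1365/π) × (-0.0501 + 0.4971) = 434.49 × 0.4470 = 194.22 W/m².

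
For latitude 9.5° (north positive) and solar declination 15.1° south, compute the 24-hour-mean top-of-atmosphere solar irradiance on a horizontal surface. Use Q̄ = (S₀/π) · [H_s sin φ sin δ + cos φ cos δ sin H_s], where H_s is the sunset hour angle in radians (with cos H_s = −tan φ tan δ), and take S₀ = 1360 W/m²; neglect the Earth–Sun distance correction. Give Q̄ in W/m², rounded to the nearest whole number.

cos H_s = −tan(9.5°) · tan(-15.1°) = 0.0452, so H_s = arccos(0.0452) = 87.41°. In radians, H_s = 1.5256.
H_s sin φ sin δ = 1.5256 × 0.1650 × -0.2605 = -0.0656.
cos φ cos δ sin H_s = 0.9863 × 0.9655 × 0.9990 = 0.9513.
Q̄ = (1360/π) × (-0.0656 + 0.9513) = 432.90 × 0.8857 = 383.42 W/m².

383 W/m²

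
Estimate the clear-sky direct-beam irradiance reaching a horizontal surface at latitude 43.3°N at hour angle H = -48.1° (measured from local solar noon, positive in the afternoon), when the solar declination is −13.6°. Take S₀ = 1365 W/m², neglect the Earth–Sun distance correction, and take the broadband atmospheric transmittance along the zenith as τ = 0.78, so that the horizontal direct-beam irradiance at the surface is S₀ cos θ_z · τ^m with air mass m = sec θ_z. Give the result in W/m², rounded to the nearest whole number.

191 W/m²

cos θ_z = sin φ sin δ + cos φ cos δ cos H = (0.6858)(-0.2351) + (0.7278)(0.9720)(0.6678) = 0.3112.
Air mass m = 1/cos θ_z = 1/0.3112 = 3.213; τ^m = 0.78^3.213 = 0.4501.
Surface direct beam = 1365 × 0.3112 × 0.4501 = 191.20 W/m².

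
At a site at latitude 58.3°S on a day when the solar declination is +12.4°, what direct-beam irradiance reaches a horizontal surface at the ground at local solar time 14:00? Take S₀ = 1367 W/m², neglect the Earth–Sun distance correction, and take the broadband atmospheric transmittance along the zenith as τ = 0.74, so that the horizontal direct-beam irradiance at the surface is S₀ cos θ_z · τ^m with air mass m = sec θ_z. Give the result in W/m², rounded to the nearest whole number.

Hour angle H = 15° × (14 − 12) = 30.00°.
cos θ_z = sin φ sin δ + cos φ cos δ cos H = (-0.8508)(0.2147) + (0.5255)(0.9767)(0.8660) = 0.2618.
Air mass m = 1/cos θ_z = 1/0.2618 = 3.820; τ^m = 0.74^3.820 = 0.3166.
Surface direct beam = 1367 × 0.2618 × 0.3166 = 113.30 W/m².

113 W/m²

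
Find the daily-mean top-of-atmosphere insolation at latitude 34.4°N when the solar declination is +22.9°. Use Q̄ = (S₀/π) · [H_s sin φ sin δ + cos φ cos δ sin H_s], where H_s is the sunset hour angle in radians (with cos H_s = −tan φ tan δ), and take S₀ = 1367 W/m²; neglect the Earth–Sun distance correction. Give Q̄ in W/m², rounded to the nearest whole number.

cos H_s = −tan(34.4°) · tan(22.9°) = -0.2892, so H_s = arccos(-0.2892) = 106.81°. In radians, H_s = 1.8642.
H_s sin φ sin δ = 1.8642 × 0.5650 × 0.3891 = 0.4098.
cos φ cos δ sin H_s = 0.8251 × 0.9212 × 0.9573 = 0.7276.
Q̄ = (1367/π) × (0.4098 + 0.7276) = 435.13 × 1.1374 = 494.92 W/m².

495 W/m²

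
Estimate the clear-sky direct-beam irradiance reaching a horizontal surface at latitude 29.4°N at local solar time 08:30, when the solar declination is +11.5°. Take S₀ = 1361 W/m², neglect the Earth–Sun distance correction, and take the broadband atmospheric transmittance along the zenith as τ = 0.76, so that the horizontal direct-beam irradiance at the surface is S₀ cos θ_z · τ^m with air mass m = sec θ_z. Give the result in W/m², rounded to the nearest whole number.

539 W/m²

Hour angle H = 15° × (8.5 − 12) = -52.50°.
cos θ_z = sin(29.4°) sin(11.5°) + cos(29.4°) cos(11.5°) cos(-52.50°) = 0.0979 + 0.5197 = 0.6176.
Air mass m = 1/cos θ_z = 1/0.6176 = 1.619; τ^m = 0.76^1.619 = 0.6413.
Surface direct beam = 1361 × 0.6176 × 0.6413 = 539.05 W/m².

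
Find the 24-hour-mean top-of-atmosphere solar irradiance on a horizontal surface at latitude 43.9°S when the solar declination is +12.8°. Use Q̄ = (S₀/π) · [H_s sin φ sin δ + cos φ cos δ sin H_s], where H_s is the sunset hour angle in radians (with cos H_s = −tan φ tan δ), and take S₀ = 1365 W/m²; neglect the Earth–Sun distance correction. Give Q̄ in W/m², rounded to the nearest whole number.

The sunset hour angle satisfies cos H_s = −tan φ tan δ = 0.2186, giving H_s = 77.37°. In radians, H_s = 1.3504.
H_s sin φ sin δ = 1.3504 × -0.6934 × 0.2215 = -0.2074.
cos φ cos δ sin H_s = 0.7206 × 0.9751 × 0.9758 = 0.6857.
Q̄ = (1365/π) × (-0.2074 + 0.6857) = 434.49 × 0.4783 = 207.82 W/m².

208 W/m²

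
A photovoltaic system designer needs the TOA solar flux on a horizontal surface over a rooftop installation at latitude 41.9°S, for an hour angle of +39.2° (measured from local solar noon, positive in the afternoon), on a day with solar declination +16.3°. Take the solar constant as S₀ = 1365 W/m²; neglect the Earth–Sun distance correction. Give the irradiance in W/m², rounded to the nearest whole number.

cos θ_z = sin φ sin δ + cos φ cos δ cos H = (-0.6678)(0.2807) + (0.7443)(0.9598)(0.7749) = 0.3661.
Top-of-atmosphere irradiance = S₀ cos θ_z = 1365 × 0.3661 = 499.73 W/m².

500 W/m²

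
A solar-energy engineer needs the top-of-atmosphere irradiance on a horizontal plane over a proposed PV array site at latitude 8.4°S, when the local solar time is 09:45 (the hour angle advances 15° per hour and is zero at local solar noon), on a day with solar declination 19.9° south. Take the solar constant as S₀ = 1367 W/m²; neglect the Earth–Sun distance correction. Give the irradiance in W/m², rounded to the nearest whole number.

1125 W/m²

Hour angle H = 15° × (9.75 − 12) = -33.75°.
cos θ_z = sin φ sin δ + cos φ cos δ cos H = (-0.1461)(-0.3404) + (0.9893)(0.9403)(0.8315) = 0.8232.
Top-of-atmosphere irradiance = S₀ cos θ_z = 1367 × 0.8232 = 1125.31 W/m².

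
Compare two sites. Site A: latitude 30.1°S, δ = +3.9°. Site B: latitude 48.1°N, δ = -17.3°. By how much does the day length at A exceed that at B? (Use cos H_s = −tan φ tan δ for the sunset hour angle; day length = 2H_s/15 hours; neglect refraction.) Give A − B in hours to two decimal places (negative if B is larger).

A: H_s = arccos(−tan -30.1° · tan 3.9°) = 87.74°, so 2H_s/15 = 11.6987 h.
B: H_s = arccos(−tan 48.1° · tan -17.3°) = 69.69°, so 2H_s/15 = 9.2920 h.
A − B = 11.6987 − 9.2920 = 2.4067 h.

+2.41 h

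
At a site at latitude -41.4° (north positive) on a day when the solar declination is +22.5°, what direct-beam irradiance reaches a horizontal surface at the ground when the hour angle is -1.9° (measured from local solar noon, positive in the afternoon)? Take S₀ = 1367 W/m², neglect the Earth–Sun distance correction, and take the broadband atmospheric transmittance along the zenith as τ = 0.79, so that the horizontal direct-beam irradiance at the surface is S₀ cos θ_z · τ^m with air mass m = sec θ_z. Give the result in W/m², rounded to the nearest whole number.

351 W/m²

With φ = -41.4°, δ = 22.5°, H = -1.90°: sin φ sin δ = -0.2531, cos φ cos δ cos H = 0.6926, so cos θ_z = 0.4395.
Air mass m = 1/cos θ_z = 1/0.4395 = 2.275; τ^m = 0.79^2.275 = 0.5849.
Surface direct beam = 1367 × 0.4395 × 0.5849 = 351.41 W/m².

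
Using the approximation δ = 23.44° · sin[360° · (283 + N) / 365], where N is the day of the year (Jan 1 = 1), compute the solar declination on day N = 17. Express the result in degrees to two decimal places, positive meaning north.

360 × (283 + 17) / 365 = 295.890°; sin(295.890°) = -0.8996.
δ = 23.44 × -0.8996 = -21.087° ≈ -21.09°.

-21.09°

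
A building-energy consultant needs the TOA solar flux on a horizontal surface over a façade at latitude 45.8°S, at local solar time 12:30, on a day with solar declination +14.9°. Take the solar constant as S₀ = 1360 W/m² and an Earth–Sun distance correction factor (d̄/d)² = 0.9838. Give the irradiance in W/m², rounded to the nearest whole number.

647 W/m²

Hour angle H = 15° × (12.5 − 12) = 7.50°.
cos θ_z = sin(-45.8°) sin(14.9°) + cos(-45.8°) cos(14.9°) cos(7.50°) = -0.1843 + 0.6680 = 0.4837.
Top-of-atmosphere irradiance = S₀ (d̄/d)² cos θ_z = 1360 × 0.9838 × 0.4837 = 647.18 W/m².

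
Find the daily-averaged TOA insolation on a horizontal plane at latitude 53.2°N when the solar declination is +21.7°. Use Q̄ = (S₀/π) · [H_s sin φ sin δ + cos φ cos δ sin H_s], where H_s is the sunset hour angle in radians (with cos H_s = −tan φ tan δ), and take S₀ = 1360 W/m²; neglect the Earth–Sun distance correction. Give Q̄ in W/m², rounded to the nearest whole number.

477 W/m²

−tan φ tan δ = −(1.3367)(0.3979) = -0.5319; H_s = arccos(-0.5319) = 122.13°. In radians, H_s = 2.1316.
H_s sin φ sin δ = 2.1316 × 0.8007 × 0.3697 = 0.6310.
cos φ cos δ sin H_s = 0.5990 × 0.9291 × 0.8468 = 0.4713.
Q̄ = (1360/π) × (0.6310 + 0.4713) = 432.90 × 1.1023 = 477.19 W/m².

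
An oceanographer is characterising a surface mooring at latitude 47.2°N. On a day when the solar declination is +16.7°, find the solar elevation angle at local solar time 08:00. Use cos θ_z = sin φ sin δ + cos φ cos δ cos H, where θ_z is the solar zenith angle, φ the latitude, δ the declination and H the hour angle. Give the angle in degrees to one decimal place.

32.4°

Hour angle H = 15° × (8 − 12) = -60.00°.
cos θ_z = sin φ sin δ + cos φ cos δ cos H = (0.7337)(0.2874) + (0.6794)(0.9578)(0.5000) = 0.5362.
θ_z = arccos(0.5362) = 57.57°, so the elevation is 90° − 57.57° = 32.43°.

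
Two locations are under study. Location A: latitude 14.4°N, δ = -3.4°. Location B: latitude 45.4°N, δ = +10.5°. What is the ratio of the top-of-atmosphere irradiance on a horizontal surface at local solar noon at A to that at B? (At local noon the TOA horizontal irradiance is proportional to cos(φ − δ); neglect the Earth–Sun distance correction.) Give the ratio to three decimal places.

1.161

A: cos θ_z = cos(14.4° − (-3.4°)) = 0.9521.
B: cos θ_z = cos(45.4° − (10.5°)) = 0.8202.
Ratio A/B = 0.9521 / 0.8202 = 1.1608.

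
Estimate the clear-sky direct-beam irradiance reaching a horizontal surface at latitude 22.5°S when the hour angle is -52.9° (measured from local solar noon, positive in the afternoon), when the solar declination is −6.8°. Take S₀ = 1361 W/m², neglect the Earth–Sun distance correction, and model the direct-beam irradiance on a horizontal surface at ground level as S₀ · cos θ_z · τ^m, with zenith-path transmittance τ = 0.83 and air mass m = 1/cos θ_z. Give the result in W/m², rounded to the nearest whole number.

cos θ_z = sin(-22.5°) sin(-6.8°) + cos(-22.5°) cos(-6.8°) cos(-52.90°) = 0.0453 + 0.5534 = 0.5987.
Air mass m = 1/cos θ_z = 1/0.5987 = 1.670; τ^m = 0.83^1.670 = 0.7326.
Surface direct beam = 1361 × 0.5987 × 0.7326 = 596.94 W/m².

597 W/m²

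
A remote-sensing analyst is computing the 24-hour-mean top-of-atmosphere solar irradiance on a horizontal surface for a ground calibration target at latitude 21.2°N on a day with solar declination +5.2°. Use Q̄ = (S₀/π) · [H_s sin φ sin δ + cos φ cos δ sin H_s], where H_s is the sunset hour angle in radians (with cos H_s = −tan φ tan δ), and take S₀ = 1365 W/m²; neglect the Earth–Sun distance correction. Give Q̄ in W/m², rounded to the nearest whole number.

426 W/m²

−tan φ tan δ = −(0.3879)(0.0910) = -0.0353; H_s = arccos(-0.0353) = 92.02°. In radians, H_s = 1.6061.
H_s sin φ sin δ = 1.6061 × 0.3616 × 0.0906 = 0.0526.
cos φ cos δ sin H_s = 0.9323 × 0.9959 × 0.9994 = 0.9279.
Q̄ = (1365/π) × (0.0526 + 0.9279) = 434.49 × 0.9805 = 426.02 W/m².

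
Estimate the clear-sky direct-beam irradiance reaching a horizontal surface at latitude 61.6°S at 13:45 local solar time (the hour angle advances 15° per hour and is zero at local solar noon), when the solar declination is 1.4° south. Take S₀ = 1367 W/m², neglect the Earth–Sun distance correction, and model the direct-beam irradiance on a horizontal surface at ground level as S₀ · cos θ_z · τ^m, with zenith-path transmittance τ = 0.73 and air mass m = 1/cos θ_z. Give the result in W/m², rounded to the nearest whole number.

Hour angle H = 15° × (13.75 − 12) = 26.25°.
cos θ_z = sin(-61.6°) sin(-1.4°) + cos(-61.6°) cos(-1.4°) cos(26.25°) = 0.0215 + 0.4264 = 0.4479.
Air mass m = 1/cos θ_z = 1/0.4479 = 2.233; τ^m = 0.73^2.233 = 0.4952.
Surface direct beam = 1367 × 0.4479 × 0.4952 = 303.20 W/m².

303 W/m²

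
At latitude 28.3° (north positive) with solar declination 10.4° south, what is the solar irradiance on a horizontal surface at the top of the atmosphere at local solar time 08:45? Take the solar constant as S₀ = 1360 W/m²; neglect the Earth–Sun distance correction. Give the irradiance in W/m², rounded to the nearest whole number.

660 W/m²

Hour angle H = 15° × (8.75 − 12) = -48.75°.
With φ = 28.3°, δ = -10.4°, H = -48.75°: sin φ sin δ = -0.0856, cos φ cos δ cos H = 0.5710, so cos θ_z = 0.4854.
Top-of-atmosphere irradiance = S₀ cos θ_z = 1360 × 0.4854 = 660.14 W/m².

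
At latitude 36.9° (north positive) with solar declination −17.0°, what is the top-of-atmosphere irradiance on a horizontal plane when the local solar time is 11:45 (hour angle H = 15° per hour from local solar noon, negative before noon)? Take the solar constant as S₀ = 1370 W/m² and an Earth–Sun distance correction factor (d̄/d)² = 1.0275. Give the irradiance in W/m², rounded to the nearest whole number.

Hour angle H = 15° × (11.75 − 12) = -3.75°.
With φ = 36.9°, δ = -17.0°, H = -3.75°: sin φ sin δ = -0.1755, cos φ cos δ cos H = 0.7631, so cos θ_z = 0.5876.
Top-of-atmosphere irradiance = S₀ (d̄/d)² cos θ_z = 1370 × 1.0275 × 0.5876 = 827.15 W/m².

827 W/m²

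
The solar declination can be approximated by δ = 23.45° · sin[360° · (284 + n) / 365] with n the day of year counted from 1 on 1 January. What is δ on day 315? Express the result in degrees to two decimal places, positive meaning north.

360 × (284 + 315) / 365 = 590.795°; sin(590.795°) = -0.7749.
δ = 23.45 × -0.7749 = -18.171° ≈ -18.17°.

-18.17°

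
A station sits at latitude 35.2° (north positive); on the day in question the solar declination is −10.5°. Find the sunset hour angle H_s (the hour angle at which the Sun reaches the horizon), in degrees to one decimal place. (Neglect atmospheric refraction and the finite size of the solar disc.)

82.5°

cos H_s = −tan(35.2°) · tan(-10.5°) = 0.1307, so H_s = arccos(0.1307) = 82.49°.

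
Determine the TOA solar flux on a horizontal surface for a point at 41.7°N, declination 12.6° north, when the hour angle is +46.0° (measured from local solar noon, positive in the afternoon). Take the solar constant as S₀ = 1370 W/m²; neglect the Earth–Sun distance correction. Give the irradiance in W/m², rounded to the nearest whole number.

With φ = 41.7°, δ = 12.6°, H = 46.00°: sin φ sin δ = 0.1451, cos φ cos δ cos H = 0.5062, so cos θ_z = 0.6513.
Top-of-atmosphere irradiance = S₀ cos θ_z = 1370 × 0.6513 = 892.28 W/m².

892 W/m²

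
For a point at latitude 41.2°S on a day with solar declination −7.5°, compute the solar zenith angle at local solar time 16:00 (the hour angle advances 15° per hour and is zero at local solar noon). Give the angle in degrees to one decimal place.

Hour angle H = 15° × (16 − 12) = 60.00°.
cos θ_z = sin(-41.2°) sin(-7.5°) + cos(-41.2°) cos(-7.5°) cos(60.00°) = 0.0860 + 0.3730 = 0.4590.
θ_z = arccos(0.4590) = 62.68°.

62.7°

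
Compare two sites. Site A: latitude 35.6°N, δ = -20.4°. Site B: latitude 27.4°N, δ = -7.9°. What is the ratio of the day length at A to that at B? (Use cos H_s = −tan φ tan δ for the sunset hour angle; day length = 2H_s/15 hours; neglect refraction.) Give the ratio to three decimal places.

A: H_s = arccos(−tan 35.6° · tan -20.4°) = 74.56°, so 2H_s/15 = 9.9413 h.
B: H_s = arccos(−tan 27.4° · tan -7.9°) = 85.88°, so 2H_s/15 = 11.4507 h.
Ratio A/B = 9.9413 / 11.4507 = 0.8682.

0.868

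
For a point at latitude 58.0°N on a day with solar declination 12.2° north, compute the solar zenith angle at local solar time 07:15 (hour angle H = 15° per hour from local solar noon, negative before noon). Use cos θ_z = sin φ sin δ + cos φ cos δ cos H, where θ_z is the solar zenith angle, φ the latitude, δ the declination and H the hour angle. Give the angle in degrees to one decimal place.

Hour angle H = 15° × (7.25 − 12) = -71.25°.
cos θ_z = sin(58.0°) sin(12.2°) + cos(58.0°) cos(12.2°) cos(-71.25°) = 0.1792 + 0.1665 = 0.3457.
θ_z = arccos(0.3457) = 69.78°.

69.8°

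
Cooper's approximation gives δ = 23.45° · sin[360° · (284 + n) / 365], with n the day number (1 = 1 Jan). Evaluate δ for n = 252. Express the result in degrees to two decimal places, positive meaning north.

360 × (284 + 252) / 365 = 528.658°; sin(528.658°) = 0.1967.
δ = 23.45 × 0.1967 = 4.613° ≈ +4.61°.

+4.61°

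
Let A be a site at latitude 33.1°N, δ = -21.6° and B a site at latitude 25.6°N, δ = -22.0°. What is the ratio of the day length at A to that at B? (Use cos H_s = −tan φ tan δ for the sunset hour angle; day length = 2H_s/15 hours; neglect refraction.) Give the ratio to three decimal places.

A: H_s = arccos(−tan 33.1° · tan -21.6°) = 75.04°, so 2H_s/15 = 10.0053 h.
B: H_s = arccos(−tan 25.6° · tan -22.0°) = 78.84°, so 2H_s/15 = 10.5120 h.
Ratio A/B = 10.0053 / 10.5120 = 0.9518.

0.952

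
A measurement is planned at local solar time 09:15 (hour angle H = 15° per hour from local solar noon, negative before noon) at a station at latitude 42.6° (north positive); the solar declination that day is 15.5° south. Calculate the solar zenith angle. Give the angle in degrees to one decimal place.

69.4°

Hour angle H = 15° × (9.25 − 12) = -41.25°.
cos θ_z = sin(42.6°) sin(-15.5°) + cos(42.6°) cos(-15.5°) cos(-41.25°) = -0.1809 + 0.5333 = 0.3524.
θ_z = arccos(0.3524) = 69.37°.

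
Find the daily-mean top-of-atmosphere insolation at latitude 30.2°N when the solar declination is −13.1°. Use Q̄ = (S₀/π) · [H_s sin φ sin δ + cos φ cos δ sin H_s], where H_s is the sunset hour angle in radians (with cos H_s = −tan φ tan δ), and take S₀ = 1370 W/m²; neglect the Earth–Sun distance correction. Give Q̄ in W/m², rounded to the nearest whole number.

The sunset hour angle satisfies cos H_s = −tan φ tan δ = 0.1354, giving H_s = 82.22°. In radians, H_s = 1.4350.
H_s sin φ sin δ = 1.4350 × 0.5030 × -0.2267 = -0.1636.
cos φ cos δ sin H_s = 0.8643 × 0.9740 × 0.9908 = 0.8341.
Q̄ = (1370/π) × (-0.1636 + 0.8341) = 436.08 × 0.6705 = 292.39 W/m².

292 W/m²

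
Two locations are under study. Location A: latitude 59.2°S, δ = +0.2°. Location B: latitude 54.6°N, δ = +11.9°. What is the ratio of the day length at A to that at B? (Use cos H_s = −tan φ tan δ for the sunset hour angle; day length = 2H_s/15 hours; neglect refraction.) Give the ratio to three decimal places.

0.836

A: H_s = arccos(−tan -59.2° · tan 0.2°) = 89.66°, so 2H_s/15 = 11.9547 h.
B: H_s = arccos(−tan 54.6° · tan 11.9°) = 107.25°, so 2H_s/15 = 14.3000 h.
Ratio A/B = 11.9547 / 14.3000 = 0.8360.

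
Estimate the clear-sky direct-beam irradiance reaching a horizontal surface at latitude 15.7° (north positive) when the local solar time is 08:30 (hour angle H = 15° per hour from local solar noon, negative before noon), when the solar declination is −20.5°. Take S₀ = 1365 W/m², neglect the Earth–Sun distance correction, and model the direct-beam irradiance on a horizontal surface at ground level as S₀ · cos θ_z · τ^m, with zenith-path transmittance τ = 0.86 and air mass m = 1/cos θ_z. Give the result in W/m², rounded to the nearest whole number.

445 W/m²

Hour angle H = 15° × (8.5 − 12) = -52.50°.
cos θ_z = sin φ sin δ + cos φ cos δ cos H = (0.2706)(-0.3502) + (0.9627)(0.9367)(0.6088) = 0.4542.
Air mass m = 1/cos θ_z = 1/0.4542 = 2.202; τ^m = 0.86^2.202 = 0.7174.
Surface direct beam = 1365 × 0.4542 × 0.7174 = 444.78 W/m².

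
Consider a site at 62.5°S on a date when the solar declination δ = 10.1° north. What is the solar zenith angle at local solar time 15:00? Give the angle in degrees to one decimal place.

80.5°

Hour angle H = 15° × (15 − 12) = 45.00°.
cos θ_z = sin(-62.5°) sin(10.1°) + cos(-62.5°) cos(10.1°) cos(45.00°) = -0.1556 + 0.3214 = 0.1658.
θ_z = arccos(0.1658) = 80.46°.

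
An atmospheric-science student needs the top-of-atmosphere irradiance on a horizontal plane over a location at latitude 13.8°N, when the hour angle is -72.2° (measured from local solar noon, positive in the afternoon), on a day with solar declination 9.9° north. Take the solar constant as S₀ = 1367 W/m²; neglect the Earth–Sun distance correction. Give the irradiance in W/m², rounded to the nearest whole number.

456 W/m²

With φ = 13.8°, δ = 9.9°, H = -72.20°: sin φ sin δ = 0.0410, cos φ cos δ cos H = 0.2925, so cos θ_z = 0.3335.
Top-of-atmosphere irradiance = S₀ cos θ_z = 1367 × 0.3335 = 455.89 W/m².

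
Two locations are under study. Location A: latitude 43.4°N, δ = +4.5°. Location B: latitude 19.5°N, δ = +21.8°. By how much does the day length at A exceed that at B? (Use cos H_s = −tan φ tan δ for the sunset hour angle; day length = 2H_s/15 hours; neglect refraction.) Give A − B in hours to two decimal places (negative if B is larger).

-0.52 h

A: H_s = arccos(−tan 43.4° · tan 4.5°) = 94.27°, so 2H_s/15 = 12.5693 h.
B: H_s = arccos(−tan 19.5° · tan 21.8°) = 98.14°, so 2H_s/15 = 13.0853 h.
A − B = 12.5693 − 13.0853 = -0.5160 h.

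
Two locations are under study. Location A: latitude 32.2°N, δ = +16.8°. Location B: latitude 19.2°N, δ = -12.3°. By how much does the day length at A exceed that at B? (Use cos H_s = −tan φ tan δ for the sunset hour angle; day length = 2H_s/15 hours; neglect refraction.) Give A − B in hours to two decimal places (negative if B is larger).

+2.04 h

A: H_s = arccos(−tan 32.2° · tan 16.8°) = 100.96°, so 2H_s/15 = 13.4613 h.
B: H_s = arccos(−tan 19.2° · tan -12.3°) = 85.65°, so 2H_s/15 = 11.4200 h.
A − B = 13.4613 − 11.4200 = 2.0413 h.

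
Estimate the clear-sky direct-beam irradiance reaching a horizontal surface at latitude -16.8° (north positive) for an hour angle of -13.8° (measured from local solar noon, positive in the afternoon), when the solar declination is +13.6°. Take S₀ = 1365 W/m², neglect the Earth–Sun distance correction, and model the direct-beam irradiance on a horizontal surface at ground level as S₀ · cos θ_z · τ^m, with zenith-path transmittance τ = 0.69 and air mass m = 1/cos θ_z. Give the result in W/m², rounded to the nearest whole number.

732 W/m²

cos θ_z = sin φ sin δ + cos φ cos δ cos H = (-0.2890)(0.2351) + (0.9573)(0.9720)(0.9711) = 0.8357.
Air mass m = 1/cos θ_z = 1/0.8357 = 1.197; τ^m = 0.69^1.197 = 0.6414.
Surface direct beam = 1365 × 0.8357 × 0.6414 = 731.66 W/m².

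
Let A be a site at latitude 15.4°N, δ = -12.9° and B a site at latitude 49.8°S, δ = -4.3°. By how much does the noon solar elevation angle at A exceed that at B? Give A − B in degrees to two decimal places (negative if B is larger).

A: 90° − |15.4 − (-12.9)| = 61.70°.
B: 90° − |-49.8 − (-4.3)| = 44.50°.
A − B = 61.70 − 44.50 = 17.20°.

+17.20°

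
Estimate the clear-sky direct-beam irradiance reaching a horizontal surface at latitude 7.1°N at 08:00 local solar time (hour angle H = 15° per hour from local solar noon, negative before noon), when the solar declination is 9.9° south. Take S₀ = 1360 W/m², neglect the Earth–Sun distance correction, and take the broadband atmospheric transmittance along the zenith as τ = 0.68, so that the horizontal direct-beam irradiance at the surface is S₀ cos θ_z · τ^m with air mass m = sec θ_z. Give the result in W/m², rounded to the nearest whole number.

279 W/m²

Hour angle H = 15° × (8 − 12) = -60.00°.
cos θ_z = sin φ sin δ + cos φ cos δ cos H = (0.1236)(-0.1719) + (0.9923)(0.9851)(0.5000) = 0.4675.
Air mass m = 1/cos θ_z = 1/0.4675 = 2.139; τ^m = 0.68^2.139 = 0.4383.
Surface direct beam = 1360 × 0.4675 × 0.4383 = 278.67 W/m².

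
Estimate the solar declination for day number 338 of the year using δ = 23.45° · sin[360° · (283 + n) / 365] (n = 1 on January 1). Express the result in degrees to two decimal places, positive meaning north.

-22.36°

360 × (283 + 338) / 365 = 612.493°; sin(612.493°) = -0.9537.
δ = 23.45 × -0.9537 = -22.364° ≈ -22.36°.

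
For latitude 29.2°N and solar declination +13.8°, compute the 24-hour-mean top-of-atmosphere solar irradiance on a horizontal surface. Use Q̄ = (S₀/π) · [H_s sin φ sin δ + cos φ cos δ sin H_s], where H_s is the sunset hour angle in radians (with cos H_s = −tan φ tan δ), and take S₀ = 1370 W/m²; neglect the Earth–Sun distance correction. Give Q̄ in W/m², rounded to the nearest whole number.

The sunset hour angle satisfies cos H_s = −tan φ tan δ = -0.1373, giving H_s = 97.89°. In radians, H_s = 1.7085.
H_s sin φ sin δ = 1.7085 × 0.4879 × 0.2385 = 0.1988.
cos φ cos δ sin H_s = 0.8729 × 0.9711 × 0.9905 = 0.8396.
Q̄ = (1370/π) × (0.1988 + 0.8396) = 436.08 × 1.0384 = 452.83 W/m².

453 W/m²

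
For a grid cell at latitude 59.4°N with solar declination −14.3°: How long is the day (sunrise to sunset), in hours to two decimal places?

8.60 hours

−tan φ tan δ = −(1.6909)(-0.2549) = 0.4310; H_s = arccos(0.4310) = 64.47°.
Day length = 2 H_s / 15° h⁻¹ = 128.94° / 15 = 8.596 h.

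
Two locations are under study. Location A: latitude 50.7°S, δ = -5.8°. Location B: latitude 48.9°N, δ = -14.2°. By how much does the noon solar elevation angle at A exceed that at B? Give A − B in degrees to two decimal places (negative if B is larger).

+18.20°

A: 90° − |-50.7 − (-5.8)| = 45.10°.
B: 90° − |48.9 − (-14.2)| = 26.90°.
A − B = 45.10 − 26.90 = 18.20°.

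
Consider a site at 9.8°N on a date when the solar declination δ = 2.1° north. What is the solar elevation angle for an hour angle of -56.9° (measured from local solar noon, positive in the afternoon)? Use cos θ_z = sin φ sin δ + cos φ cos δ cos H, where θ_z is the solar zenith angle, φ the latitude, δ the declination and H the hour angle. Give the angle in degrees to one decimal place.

33.0°

With φ = 9.8°, δ = 2.1°, H = -56.90°: sin φ sin δ = 0.0062, cos φ cos δ cos H = 0.5378, so cos θ_z = 0.5440.
θ_z = arccos(0.5440) = 57.04°, so the elevation is 90° − 57.04° = 32.96°.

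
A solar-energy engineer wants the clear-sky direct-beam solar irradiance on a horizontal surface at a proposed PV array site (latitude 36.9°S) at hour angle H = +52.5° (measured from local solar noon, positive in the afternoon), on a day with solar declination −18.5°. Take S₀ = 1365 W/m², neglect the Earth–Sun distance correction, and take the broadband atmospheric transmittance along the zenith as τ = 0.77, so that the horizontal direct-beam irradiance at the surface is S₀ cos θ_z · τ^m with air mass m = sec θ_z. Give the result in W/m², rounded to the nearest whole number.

cos θ_z = sin(-36.9°) sin(-18.5°) + cos(-36.9°) cos(-18.5°) cos(52.50°) = 0.1905 + 0.4617 = 0.6522.
Air mass m = 1/cos θ_z = 1/0.6522 = 1.533; τ^m = 0.77^1.533 = 0.6699.
Surface direct beam = 1365 × 0.6522 × 0.6699 = 596.38 W/m².

596 W/m²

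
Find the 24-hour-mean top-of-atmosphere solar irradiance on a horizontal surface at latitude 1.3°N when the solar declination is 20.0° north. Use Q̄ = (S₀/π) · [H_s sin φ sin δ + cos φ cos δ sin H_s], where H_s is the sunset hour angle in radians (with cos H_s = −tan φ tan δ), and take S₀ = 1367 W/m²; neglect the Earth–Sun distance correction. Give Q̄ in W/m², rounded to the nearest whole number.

414 W/m²

cos H_s = −tan(1.3°) · tan(20.0°) = -0.0083, so H_s = arccos(-0.0083) = 90.48°. In radians, H_s = 1.5792.
H_s sin φ sin δ = 1.5792 × 0.0227 × 0.3420 = 0.0123.
cos φ cos δ sin H_s = 0.9997 × 0.9397 × 1.0000 = 0.9394.
Q̄ = (1367/π) × (0.0123 + 0.9394) = 435.13 × 0.9517 = 414.11 W/m².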